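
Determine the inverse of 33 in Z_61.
37

gcd(33, 61) = 1, so the inverse exists.
Extended Euclidean algorithm on (61, 33):
61 = 1 × 33 + 28  ⟹  28 = (1)·61 + (-1)·33
33 = 1 × 28 + 5  ⟹  5 = (-1)·61 + (2)·33
28 = 5 × 5 + 3  ⟹  3 = (6)·61 + (-11)·33
5 = 1 × 3 + 2  ⟹  2 = (-7)·61 + (13)·33
3 = 1 × 2 + 1  ⟹  1 = (13)·61 + (-24)·33
So (-24)·33 ≡ 1 (mod 61), i.e. 33^(-1) ≡ -24 ≡ 37 (mod 61).
Check: 33 × 37 = 1221 ≡ 1 (mod 61)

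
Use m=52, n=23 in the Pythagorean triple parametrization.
(2175, 2392, 3233)

Euclid's formula: a = m² - n², b = 2mn, c = m² + n²
m = 52, n = 23
a = 52² - 23² = 2704 - 529 = 2175
b = 2 × 52 × 23 = 2392
c = 52² + 23² = 2704 + 529 = 3233
Verification: 2175² + 2392² = 4730625 + 5721664 = 10452289 = 3233² ✓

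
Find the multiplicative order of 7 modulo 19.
3

19 is prime, so ord(7) divides φ(19) = 18.
Divisors of 18: 1, 2, 3, 6, 9, 18.
Repeated squaring: 7^1 ≡ 7, 7^2 ≡ 11, 7^4 ≡ 7, 7^8 ≡ 11, 7^16 ≡ 7 (mod 19).
Test 7^d mod 19 for each divisor d in increasing order:
7^1 ≡ 7
7^2 ≡ 11
7^3 = 7^2·7^1 ≡ 1  ← first divisor giving 1
The order is 3.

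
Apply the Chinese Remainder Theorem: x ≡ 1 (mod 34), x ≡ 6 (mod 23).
443

Using Chinese Remainder Theorem:
M = 34 × 23 = 782
M1 = 23, M2 = 34
y1 = 23^(-1) mod 34 = 3
y2 = 34^(-1) mod 23 = 21
x = (1×23×3 + 6×34×21) mod 782 = 443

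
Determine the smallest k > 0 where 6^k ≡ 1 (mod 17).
16

17 is prime, so ord(6) divides φ(17) = 16.
Divisors of 16: 1, 2, 4, 8, 16.
Repeated squaring: 6^1 ≡ 6, 6^2 ≡ 2, 6^4 ≡ 4, 6^8 ≡ 16, 6^16 ≡ 1 (mod 17).
Test 6^d mod 17 for each divisor d in increasing order:
6^1 ≡ 6
6^2 ≡ 2
6^4 ≡ 4
6^8 ≡ 16
6^16 ≡ 1  ← first divisor giving 1
The order is 16.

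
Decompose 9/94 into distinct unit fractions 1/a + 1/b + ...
1/11 + 1/207 + 1/214038

Greedy algorithm:
9/94: ceiling(94/9) = 11, use 1/11
5/1034: ceiling(1034/5) = 207, use 1/207
1/214038: ceiling(214038/1) = 214038, use 1/214038
Result: 9/94 = 1/11 + 1/207 + 1/214038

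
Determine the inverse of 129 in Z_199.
54

gcd(129, 199) = 1, so the inverse exists.
Extended Euclidean algorithm on (199, 129):
199 = 1 × 129 + 70  ⟹  70 = (1)·199 + (-1)·129
129 = 1 × 70 + 59  ⟹  59 = (-1)·199 + (2)·129
70 = 1 × 59 + 11  ⟹  11 = (2)·199 + (-3)·129
59 = 5 × 11 + 4  ⟹  4 = (-11)·199 + (17)·129
11 = 2 × 4 + 3  ⟹  3 = (24)·199 + (-37)·129
4 = 1 × 3 + 1  ⟹  1 = (-35)·199 + (54)·129
So (54)·129 ≡ 1 (mod 199), i.e. 129^(-1) ≡ 54 (mod 199).
Check: 129 × 54 = 6966 ≡ 1 (mod 199)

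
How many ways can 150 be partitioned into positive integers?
40853235313

p(n) counts ways to write n as a sum of positive integers (order ignored).
Euler's pentagonal recurrence: p(k) = p(k-1) + p(k-2) - p(k-5) - p(k-7) + p(k-12) + p(k-15) - ... (offsets j(3j∓1)/2, signs ++--, p(0)=1, p(<0)=0).
DP table for k = 0..149: p(0)=1, p(1)=1, p(2)=2, p(3)=3, p(4)=5, p(5)=7, p(6)=11, p(7)=15, p(8)=22, p(9)=30, p(10)=42, p(11)=56, p(12)=77, p(13)=101, p(14)=135, p(15)=176, p(16)=231, p(17)=297, p(18)=385, p(19)=490, p(20)=627, p(21)=792, p(22)=1002, p(23)=1255, p(24)=1575, p(25)=1958, p(26)=2436, p(27)=3010, p(28)=3718, p(29)=4565, p(30)=5604, p(31)=6842, p(32)=8349, p(33)=10143, p(34)=12310, p(35)=14883, p(36)=17977, p(37)=21637, p(38)=26015, p(39)=31185, p(40)=37338, p(41)=44583, p(42)=53174, p(43)=63261, p(44)=75175, p(45)=89134, p(46)=105558, p(47)=124754, p(48)=147273, p(49)=173525, p(50)=204226, p(51)=239943, p(52)=281589, p(53)=329931, p(54)=386155, p(55)=451276, p(56)=526823, p(57)=614154, p(58)=715220, p(59)=831820, p(60)=966467, p(61)=1121505, p(62)=1300156, p(63)=1505499, p(64)=1741630, p(65)=2012558, p(66)=2323520, p(67)=2679689, p(68)=3087735, p(69)=3554345, p(70)=4087968, p(71)=4697205, p(72)=5392783, p(73)=6185689, p(74)=7089500, p(75)=8118264, p(76)=9289091, p(77)=10619863, p(78)=12132164, p(79)=13848650, p(80)=15796476, p(81)=18004327, p(82)=20506255, p(83)=23338469, p(84)=26543660, p(85)=30167357, p(86)=34262962, p(87)=38887673, p(88)=44108109, p(89)=49995925, p(90)=56634173, p(91)=64112359, p(92)=72533807, p(93)=82010177, p(94)=92669720, p(95)=104651419, p(96)=118114304, p(97)=133230930, p(98)=150198136, p(99)=169229875, p(100)=190569292, p(101)=214481126, p(102)=241265379, p(103)=271248950, p(104)=304801365, p(105)=342325709, p(106)=384276336, p(107)=431149389, p(108)=483502844, p(109)=541946240, p(110)=607163746, p(111)=679903203, p(112)=761002156, p(113)=851376628, p(114)=952050665, p(115)=1064144451, p(116)=1188908248, p(117)=1327710076, p(118)=1482074143, p(119)=1653668665, p(120)=1844349560, p(121)=2056148051, p(122)=2291320912, p(123)=2552338241, p(124)=2841940500, p(125)=3163127352, p(126)=3519222692, p(127)=3913864295, p(128)=4351078600, p(129)=4835271870, p(130)=5371315400, p(131)=5964539504, p(132)=6620830889, p(133)=7346629512, p(134)=8149040695, p(135)=9035836076, p(136)=10015581680, p(137)=11097645016, p(138)=12292341831, p(139)=13610949895, p(140)=15065878135, p(141)=16670689208, p(142)=18440293320, p(143)=20390982757, p(144)=22540654445, p(145)=24908858009, p(146)=27517052599, p(147)=30388671978, p(148)=33549419497, p(149)=37027355200.
Final step: p(150) = p(149) + p(148) - p(145) - p(143) + p(138) + p(135) - p(128) - p(124) + p(115) + p(110) - p(99) - p(93) + p(80) + p(73) - p(58) - p(50) + p(33) + p(24) - p(5)
= 37027355200 + 33549419497 - 24908858009 - 20390982757 + 12292341831 + 9035836076 - 4351078600 - 2841940500 + 1064144451 + 607163746 - 169229875 - 82010177 + 15796476 + 6185689 - 715220 - 204226 + 10143 + 1575 - 7
= 40853235313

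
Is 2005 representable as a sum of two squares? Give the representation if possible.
18² + 41² (a=18, b=41)

Factorization: 2005 = 5 × 401
By Fermat: n is sum of two squares iff every prime p ≡ 3 (mod 4) appears to even power.
All primes ≡ 3 (mod 4) appear to even power.
Search a = 0, 1, 2, … for 2005 - a² a perfect square: first hit at a = 18: 2005 - 324 = 1681 = 41².
2005 = 18² + 41² = 324 + 1681 ✓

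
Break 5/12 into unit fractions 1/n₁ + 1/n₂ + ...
1/3 + 1/12

Greedy algorithm:
5/12: ceiling(12/5) = 3, use 1/3
1/12: ceiling(12/1) = 12, use 1/12
Result: 5/12 = 1/3 + 1/12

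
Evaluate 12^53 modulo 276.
96

Repeated squaring. Binary of 53 = 110101.
12^1 ≡ 12 (mod 276); 12^2 ≡ 144 (mod 276); 12^4 ≡ 36 (mod 276); 12^8 ≡ 192 (mod 276); 12^16 ≡ 156 (mod 276); 12^32 ≡ 48 (mod 276)
12^53 = 12^1 × 12^4 × 12^16 × 12^32 ≡ 96 (mod 276)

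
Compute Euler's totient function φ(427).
360

427 = 7 × 61
φ(n) = n × ∏(1 - 1/p) for each prime p dividing n
φ(427) = 427 × (1 - 1/7) × (1 - 1/61) = 360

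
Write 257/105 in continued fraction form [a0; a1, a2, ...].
[2; 2, 4, 3, 1, 2]

Euclidean algorithm steps:
257 = 2 × 105 + 47
105 = 2 × 47 + 11
47 = 4 × 11 + 3
11 = 3 × 3 + 2
3 = 1 × 2 + 1
2 = 2 × 1 + 0
Continued fraction: [2; 2, 4, 3, 1, 2]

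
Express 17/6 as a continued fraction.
[2; 1, 5]

Euclidean algorithm steps:
17 = 2 × 6 + 5
6 = 1 × 5 + 1
5 = 5 × 1 + 0
Continued fraction: [2; 1, 5]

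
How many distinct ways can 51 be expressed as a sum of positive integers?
239943

p(n) counts ways to write n as a sum of positive integers (order ignored).
Euler's pentagonal recurrence: p(k) = p(k-1) + p(k-2) - p(k-5) - p(k-7) + p(k-12) + p(k-15) - ... (offsets j(3j∓1)/2, signs ++--, p(0)=1, p(<0)=0).
DP table for k = 0..50: p(0)=1, p(1)=1, p(2)=2, p(3)=3, p(4)=5, p(5)=7, p(6)=11, p(7)=15, p(8)=22, p(9)=30, p(10)=42, p(11)=56, p(12)=77, p(13)=101, p(14)=135, p(15)=176, p(16)=231, p(17)=297, p(18)=385, p(19)=490, p(20)=627, p(21)=792, p(22)=1002, p(23)=1255, p(24)=1575, p(25)=1958, p(26)=2436, p(27)=3010, p(28)=3718, p(29)=4565, p(30)=5604, p(31)=6842, p(32)=8349, p(33)=10143, p(34)=12310, p(35)=14883, p(36)=17977, p(37)=21637, p(38)=26015, p(39)=31185, p(40)=37338, p(41)=44583, p(42)=53174, p(43)=63261, p(44)=75175, p(45)=89134, p(46)=105558, p(47)=124754, p(48)=147273, p(49)=173525, p(50)=204226.
Final step: p(51) = p(50) + p(49) - p(46) - p(44) + p(39) + p(36) - p(29) - p(25) + p(16) + p(11) - p(0)
= 204226 + 173525 - 105558 - 75175 + 31185 + 17977 - 4565 - 1958 + 231 + 56 - 1
= 239943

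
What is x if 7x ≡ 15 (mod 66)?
x ≡ 21 (mod 66)

gcd(7, 66) = 1, which divides 15, so solutions exist.
Find 7^(-1) mod 66 by the extended Euclidean algorithm:
66 = 9 × 7 + 3  ⟹  3 = (1)·66 + (-9)·7
7 = 2 × 3 + 1  ⟹  1 = (-2)·66 + (19)·7
So (19)·7 ≡ 1 (mod 66), i.e. 7^(-1) ≡ 19 (mod 66).
x ≡ 19 × 15 = 285 ≡ 21 (mod 66).
Check: 7 × 21 = 147 ≡ 15 (mod 66).
Unique solution: x ≡ 21 (mod 66)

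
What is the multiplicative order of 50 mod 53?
52

53 is prime, so ord(50) divides φ(53) = 52.
Divisors of 52: 1, 2, 4, 13, 26, 52.
Repeated squaring: 50^1 ≡ 50, 50^2 ≡ 9, 50^4 ≡ 28, 50^8 ≡ 42, 50^16 ≡ 15, 50^32 ≡ 13 (mod 53).
Test 50^d mod 53 for each divisor d in increasing order:
50^1 ≡ 50
50^2 ≡ 9
50^4 ≡ 28
50^13 = 50^8·50^4·50^1 ≡ 23
50^26 = 50^16·50^8·50^2 ≡ 52
50^52 = 50^32·50^16·50^4 ≡ 1  ← first divisor giving 1
The order is 52.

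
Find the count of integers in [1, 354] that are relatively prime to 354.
116

354 = 2 × 3 × 59
φ(n) = n × ∏(1 - 1/p) for each prime p dividing n
φ(354) = 354 × (1 - 1/2) × (1 - 1/3) × (1 - 1/59) = 116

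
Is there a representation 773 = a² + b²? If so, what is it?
17² + 22² (a=17, b=22)

Factorization: 773 = 773
By Fermat: n is sum of two squares iff every prime p ≡ 3 (mod 4) appears to even power.
All primes ≡ 3 (mod 4) appear to even power.
Search a = 0, 1, 2, … for 773 - a² a perfect square: first hit at a = 17: 773 - 289 = 484 = 22².
773 = 17² + 22² = 289 + 484 ✓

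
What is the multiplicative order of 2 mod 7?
3

7 is prime, so ord(2) divides φ(7) = 6.
Divisors of 6: 1, 2, 3, 6.
Repeated squaring: 2^1 ≡ 2, 2^2 ≡ 4, 2^4 ≡ 2 (mod 7).
Test 2^d mod 7 for each divisor d in increasing order:
2^1 ≡ 2
2^2 ≡ 4
2^3 = 2^2·2^1 ≡ 1  ← first divisor giving 1
The order is 3.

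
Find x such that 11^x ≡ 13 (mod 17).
12

Baby-step giant-step with step n = ⌈√17⌉ = 5.
Baby steps 11^j mod 17 (j:value) for j=0..4: 0:1, 1:11, 2:2, 3:5, 4:4.
Giant-step multiplier: 11^(-5) ≡ 11^(16-5) = 11^11 ≡ 12 (mod 17).
Giant steps γ_i = 13·12^i mod 17: γ_0=13, γ_1=3, γ_2=2 (in table at j=2).
x = i·n + j = 2·5 + 2 = 12.
Check: 11^12 ≡ 13 (mod 17).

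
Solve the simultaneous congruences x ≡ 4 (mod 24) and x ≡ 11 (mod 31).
724

Using Chinese Remainder Theorem:
M = 24 × 31 = 744
M1 = 31, M2 = 24
y1 = 31^(-1) mod 24 = 7
y2 = 24^(-1) mod 31 = 22
x = (4×31×7 + 11×24×22) mod 744 = 724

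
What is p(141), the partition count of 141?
16670689208

p(n) counts ways to write n as a sum of positive integers (order ignored).
Euler's pentagonal recurrence: p(k) = p(k-1) + p(k-2) - p(k-5) - p(k-7) + p(k-12) + p(k-15) - ... (offsets j(3j∓1)/2, signs ++--, p(0)=1, p(<0)=0).
DP table for k = 0..140: p(0)=1, p(1)=1, p(2)=2, p(3)=3, p(4)=5, p(5)=7, p(6)=11, p(7)=15, p(8)=22, p(9)=30, p(10)=42, p(11)=56, p(12)=77, p(13)=101, p(14)=135, p(15)=176, p(16)=231, p(17)=297, p(18)=385, p(19)=490, p(20)=627, p(21)=792, p(22)=1002, p(23)=1255, p(24)=1575, p(25)=1958, p(26)=2436, p(27)=3010, p(28)=3718, p(29)=4565, p(30)=5604, p(31)=6842, p(32)=8349, p(33)=10143, p(34)=12310, p(35)=14883, p(36)=17977, p(37)=21637, p(38)=26015, p(39)=31185, p(40)=37338, p(41)=44583, p(42)=53174, p(43)=63261, p(44)=75175, p(45)=89134, p(46)=105558, p(47)=124754, p(48)=147273, p(49)=173525, p(50)=204226, p(51)=239943, p(52)=281589, p(53)=329931, p(54)=386155, p(55)=451276, p(56)=526823, p(57)=614154, p(58)=715220, p(59)=831820, p(60)=966467, p(61)=1121505, p(62)=1300156, p(63)=1505499, p(64)=1741630, p(65)=2012558, p(66)=2323520, p(67)=2679689, p(68)=3087735, p(69)=3554345, p(70)=4087968, p(71)=4697205, p(72)=5392783, p(73)=6185689, p(74)=7089500, p(75)=8118264, p(76)=9289091, p(77)=10619863, p(78)=12132164, p(79)=13848650, p(80)=15796476, p(81)=18004327, p(82)=20506255, p(83)=23338469, p(84)=26543660, p(85)=30167357, p(86)=34262962, p(87)=38887673, p(88)=44108109, p(89)=49995925, p(90)=56634173, p(91)=64112359, p(92)=72533807, p(93)=82010177, p(94)=92669720, p(95)=104651419, p(96)=118114304, p(97)=133230930, p(98)=150198136, p(99)=169229875, p(100)=190569292, p(101)=214481126, p(102)=241265379, p(103)=271248950, p(104)=304801365, p(105)=342325709, p(106)=384276336, p(107)=431149389, p(108)=483502844, p(109)=541946240, p(110)=607163746, p(111)=679903203, p(112)=761002156, p(113)=851376628, p(114)=952050665, p(115)=1064144451, p(116)=1188908248, p(117)=1327710076, p(118)=1482074143, p(119)=1653668665, p(120)=1844349560, p(121)=2056148051, p(122)=2291320912, p(123)=2552338241, p(124)=2841940500, p(125)=3163127352, p(126)=3519222692, p(127)=3913864295, p(128)=4351078600, p(129)=4835271870, p(130)=5371315400, p(131)=5964539504, p(132)=6620830889, p(133)=7346629512, p(134)=8149040695, p(135)=9035836076, p(136)=10015581680, p(137)=11097645016, p(138)=12292341831, p(139)=13610949895, p(140)=15065878135.
Final step: p(141) = p(140) + p(139) - p(136) - p(134) + p(129) + p(126) - p(119) - p(115) + p(106) + p(101) - p(90) - p(84) + p(71) + p(64) - p(49) - p(41) + p(24) + p(15)
= 15065878135 + 13610949895 - 10015581680 - 8149040695 + 4835271870 + 3519222692 - 1653668665 - 1064144451 + 384276336 + 214481126 - 56634173 - 26543660 + 4697205 + 1741630 - 173525 - 44583 + 1575 + 176
= 16670689208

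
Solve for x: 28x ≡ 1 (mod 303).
184

gcd(28, 303) = 1, so the inverse exists.
Extended Euclidean algorithm on (303, 28):
303 = 10 × 28 + 23  ⟹  23 = (1)·303 + (-10)·28
28 = 1 × 23 + 5  ⟹  5 = (-1)·303 + (11)·28
23 = 4 × 5 + 3  ⟹  3 = (5)·303 + (-54)·28
5 = 1 × 3 + 2  ⟹  2 = (-6)·303 + (65)·28
3 = 1 × 2 + 1  ⟹  1 = (11)·303 + (-119)·28
So (-119)·28 ≡ 1 (mod 303), i.e. 28^(-1) ≡ -119 ≡ 184 (mod 303).
Check: 28 × 184 = 5152 ≡ 1 (mod 303)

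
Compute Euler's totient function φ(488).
240

488 = 2^3 × 61
φ(n) = n × ∏(1 - 1/p) for each prime p dividing n
φ(488) = 488 × (1 - 1/2) × (1 - 1/61) = 240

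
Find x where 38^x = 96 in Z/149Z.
116

Baby-step giant-step with step n = ⌈√149⌉ = 13.
Baby steps 38^j mod 149 (j:value) for j=0..12: 0:1, 1:38, 2:103, 3:40, 4:30, 5:97, 6:110, 7:8, 8:6, 9:79, 10:22, 11:91, 12:31.
Giant-step multiplier: 38^(-13) ≡ 38^(148-13) = 38^135 ≡ 117 (mod 149).
Giant steps γ_i = 96·117^i mod 149: γ_0=96, γ_1=57, γ_2=113, γ_3=109, γ_4=88, γ_5=15, γ_6=116, γ_7=13, γ_8=31 (in table at j=12).
x = i·n + j = 8·13 + 12 = 116.
Check: 38^116 ≡ 96 (mod 149).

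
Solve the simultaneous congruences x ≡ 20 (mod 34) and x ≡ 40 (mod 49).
530

Using Chinese Remainder Theorem:
M = 34 × 49 = 1666
M1 = 49, M2 = 34
y1 = 49^(-1) mod 34 = 25
y2 = 34^(-1) mod 49 = 13
x = (20×49×25 + 40×34×13) mod 1666 = 530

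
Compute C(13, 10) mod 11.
0

Using Lucas' theorem:
Write n=13 and k=10 in base 11:
n in base 11: [1, 2]
k in base 11: [0, 10]
C(13,10) mod 11 = ∏ C(n_i, k_i) mod 11
Digit binomials (mod 11): C(1,0) = 1; C(2,10) = 0 (k_i > n_i)
Product: 1 × 0 = 0 ≡ 0 (mod 11)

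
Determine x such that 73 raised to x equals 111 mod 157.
30

Baby-step giant-step with step n = ⌈√157⌉ = 13.
Baby steps 73^j mod 157 (j:value) for j=0..12: 0:1, 1:73, 2:148, 3:128, 4:81, 5:104, 6:56, 7:6, 8:124, 9:103, 10:140, 11:15, 12:153.
Giant-step multiplier: 73^(-13) ≡ 73^(156-13) = 73^143 ≡ 50 (mod 157).
Giant steps γ_i = 111·50^i mod 157: γ_0=111, γ_1=55, γ_2=81 (in table at j=4).
x = i·n + j = 2·13 + 4 = 30.
Check: 73^30 ≡ 111 (mod 157).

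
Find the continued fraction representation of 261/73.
[3; 1, 1, 2, 1, 4, 2]

Euclidean algorithm steps:
261 = 3 × 73 + 42
73 = 1 × 42 + 31
42 = 1 × 31 + 11
31 = 2 × 11 + 9
11 = 1 × 9 + 2
9 = 4 × 2 + 1
2 = 2 × 1 + 0
Continued fraction: [3; 1, 1, 2, 1, 4, 2]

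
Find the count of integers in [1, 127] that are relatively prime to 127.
126

127 = 127
φ(n) = n × ∏(1 - 1/p) for each prime p dividing n
φ(127) = 127 × (1 - 1/127) = 126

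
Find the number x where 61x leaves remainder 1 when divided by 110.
101

gcd(61, 110) = 1, so the inverse exists.
Extended Euclidean algorithm on (110, 61):
110 = 1 × 61 + 49  ⟹  49 = (1)·110 + (-1)·61
61 = 1 × 49 + 12  ⟹  12 = (-1)·110 + (2)·61
49 = 4 × 12 + 1  ⟹  1 = (5)·110 + (-9)·61
So (-9)·61 ≡ 1 (mod 110), i.e. 61^(-1) ≡ -9 ≡ 101 (mod 110).
Check: 61 × 101 = 6161 ≡ 1 (mod 110)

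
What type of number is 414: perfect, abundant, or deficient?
abundant

Proper divisors of 414: sum = 1 + 2 + 3 + 6 + 9 + 18 + 23 + 46 + 69 + 138 + 207 = 522
Since 522 > 414, 414 is abundant.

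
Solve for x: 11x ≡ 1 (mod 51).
14

gcd(11, 51) = 1, so the inverse exists.
Extended Euclidean algorithm on (51, 11):
51 = 4 × 11 + 7  ⟹  7 = (1)·51 + (-4)·11
11 = 1 × 7 + 4  ⟹  4 = (-1)·51 + (5)·11
7 = 1 × 4 + 3  ⟹  3 = (2)·51 + (-9)·11
4 = 1 × 3 + 1  ⟹  1 = (-3)·51 + (14)·11
So (14)·11 ≡ 1 (mod 51), i.e. 11^(-1) ≡ 14 (mod 51).
Check: 11 × 14 = 154 ≡ 1 (mod 51)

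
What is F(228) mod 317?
216

Matrix identity: Q^n = [[F_(n+1), F_n], [F_n, F_(n-1)]] with Q = [[1,1],[1,0]].
n = 228 = 11100100₂. Square-and-multiply, entries mod 317:
Q^1 = [[1,1],[1,0]]
Q^3 = (Q^1)²·Q = [[3,2],[2,1]]
Q^7 = (Q^3)²·Q = [[21,13],[13,8]]
Q^14 = (Q^7)² = [[293,60],[60,233]]
Q^28 = (Q^14)² = [[55,177],[177,195]]
Q^57 = (Q^28)²·Q = [[305,118],[118,187]]
Q^114 = (Q^57)² = [[120,45],[45,75]]
Q^228 = (Q^114)² = [[258,216],[216,42]]
F_228 mod 317 = Q^228[0][1] = 216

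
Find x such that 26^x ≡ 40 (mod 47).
13

Baby-step giant-step with step n = ⌈√47⌉ = 7.
Baby steps 26^j mod 47 (j:value) for j=0..6: 0:1, 1:26, 2:18, 3:45, 4:42, 5:11, 6:4.
Giant-step multiplier: 26^(-7) ≡ 26^(46-7) = 26^39 ≡ 33 (mod 47).
Giant steps γ_i = 40·33^i mod 47: γ_0=40, γ_1=4 (in table at j=6).
x = i·n + j = 1·7 + 6 = 13.
Check: 26^13 ≡ 40 (mod 47).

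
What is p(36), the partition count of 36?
17977

p(n) counts ways to write n as a sum of positive integers (order ignored).
Euler's pentagonal recurrence: p(k) = p(k-1) + p(k-2) - p(k-5) - p(k-7) + p(k-12) + p(k-15) - ... (offsets j(3j∓1)/2, signs ++--, p(0)=1, p(<0)=0).
DP table for k = 0..35: p(0)=1, p(1)=1, p(2)=2, p(3)=3, p(4)=5, p(5)=7, p(6)=11, p(7)=15, p(8)=22, p(9)=30, p(10)=42, p(11)=56, p(12)=77, p(13)=101, p(14)=135, p(15)=176, p(16)=231, p(17)=297, p(18)=385, p(19)=490, p(20)=627, p(21)=792, p(22)=1002, p(23)=1255, p(24)=1575, p(25)=1958, p(26)=2436, p(27)=3010, p(28)=3718, p(29)=4565, p(30)=5604, p(31)=6842, p(32)=8349, p(33)=10143, p(34)=12310, p(35)=14883.
Final step: p(36) = p(35) + p(34) - p(31) - p(29) + p(24) + p(21) - p(14) - p(10) + p(1)
= 14883 + 12310 - 6842 - 4565 + 1575 + 792 - 135 - 42 + 1
= 17977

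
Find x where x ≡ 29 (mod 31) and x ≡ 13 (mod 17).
370

Using Chinese Remainder Theorem:
M = 31 × 17 = 527
M1 = 17, M2 = 31
y1 = 17^(-1) mod 31 = 11
y2 = 31^(-1) mod 17 = 11
x = (29×17×11 + 13×31×11) mod 527 = 370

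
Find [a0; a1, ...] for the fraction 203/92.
[2; 4, 1, 5, 3]

Euclidean algorithm steps:
203 = 2 × 92 + 19
92 = 4 × 19 + 16
19 = 1 × 16 + 3
16 = 5 × 3 + 1
3 = 3 × 1 + 0
Continued fraction: [2; 4, 1, 5, 3]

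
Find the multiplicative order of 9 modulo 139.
69

139 is prime, so ord(9) divides φ(139) = 138.
Divisors of 138: 1, 2, 3, 6, 23, 46, 69, 138.
Repeated squaring: 9^1 ≡ 9, 9^2 ≡ 81, 9^4 ≡ 28, 9^8 ≡ 89, 9^16 ≡ 137, 9^32 ≡ 4, 9^64 ≡ 16, 9^128 ≡ 117 (mod 139).
Test 9^d mod 139 for each divisor d in increasing order:
9^1 ≡ 9
9^2 ≡ 81
9^3 = 9^2·9^1 ≡ 34
9^6 = 9^4·9^2 ≡ 44
9^23 = 9^16·9^4·9^2·9^1 ≡ 42
9^46 = 9^32·9^8·9^4·9^2 ≡ 96
9^69 = 9^64·9^4·9^1 ≡ 1  ← first divisor giving 1
The order is 69.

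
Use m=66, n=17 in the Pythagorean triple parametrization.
(4067, 2244, 4645)

Euclid's formula: a = m² - n², b = 2mn, c = m² + n²
m = 66, n = 17
a = 66² - 17² = 4356 - 289 = 4067
b = 2 × 66 × 17 = 2244
c = 66² + 17² = 4356 + 289 = 4645
Verification: 4067² + 2244² = 16540489 + 5035536 = 21576025 = 4645² ✓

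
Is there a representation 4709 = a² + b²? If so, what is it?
22² + 65² (a=22, b=65)

Factorization: 4709 = 17 × 277
By Fermat: n is sum of two squares iff every prime p ≡ 3 (mod 4) appears to even power.
All primes ≡ 3 (mod 4) appear to even power.
Search a = 0, 1, 2, … for 4709 - a² a perfect square: first hit at a = 22: 4709 - 484 = 4225 = 65².
4709 = 22² + 65² = 484 + 4225 ✓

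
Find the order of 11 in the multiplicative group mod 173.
172

173 is prime, so ord(11) divides φ(173) = 172.
Divisors of 172: 1, 2, 4, 43, 86, 172.
Repeated squaring: 11^1 ≡ 11, 11^2 ≡ 121, 11^4 ≡ 109, 11^8 ≡ 117, 11^16 ≡ 22, 11^32 ≡ 138, 11^64 ≡ 14, 11^128 ≡ 23 (mod 173).
Test 11^d mod 173 for each divisor d in increasing order:
11^1 ≡ 11
11^2 ≡ 121
11^4 ≡ 109
11^43 = 11^32·11^8·11^2·11^1 ≡ 93
11^86 = 11^64·11^16·11^4·11^2 ≡ 172
11^172 = 11^128·11^32·11^8·11^4 ≡ 1  ← first divisor giving 1
The order is 172.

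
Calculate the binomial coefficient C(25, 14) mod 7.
3

Using Lucas' theorem:
Write n=25 and k=14 in base 7:
n in base 7: [3, 4]
k in base 7: [2, 0]
C(25,14) mod 7 = ∏ C(n_i, k_i) mod 7
Digit binomials (mod 7): C(3,2) = 3; C(4,0) = 1
Product: 3 × 1 = 3 ≡ 3 (mod 7)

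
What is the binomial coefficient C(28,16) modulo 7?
0

Using Lucas' theorem:
Write n=28 and k=16 in base 7:
n in base 7: [4, 0]
k in base 7: [2, 2]
C(28,16) mod 7 = ∏ C(n_i, k_i) mod 7
Digit binomials (mod 7): C(4,2) = 6; C(0,2) = 0 (k_i > n_i)
Product: 6 × 0 = 0 ≡ 0 (mod 7)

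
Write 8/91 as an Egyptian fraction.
1/12 + 1/219 + 1/79716

Greedy algorithm:
8/91: ceiling(91/8) = 12, use 1/12
5/1092: ceiling(1092/5) = 219, use 1/219
1/79716: ceiling(79716/1) = 79716, use 1/79716
Result: 8/91 = 1/12 + 1/219 + 1/79716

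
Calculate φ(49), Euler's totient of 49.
42

49 = 7^2
φ(n) = n × ∏(1 - 1/p) for each prime p dividing n
φ(49) = 49 × (1 - 1/7) = 42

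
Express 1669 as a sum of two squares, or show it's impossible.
15² + 38² (a=15, b=38)

Factorization: 1669 = 1669
By Fermat: n is sum of two squares iff every prime p ≡ 3 (mod 4) appears to even power.
All primes ≡ 3 (mod 4) appear to even power.
Search a = 0, 1, 2, … for 1669 - a² a perfect square: first hit at a = 15: 1669 - 225 = 1444 = 38².
1669 = 15² + 38² = 225 + 1444 ✓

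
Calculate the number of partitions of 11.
56

p(n) counts ways to write n as a sum of positive integers (order ignored).
Euler's pentagonal recurrence: p(k) = p(k-1) + p(k-2) - p(k-5) - p(k-7) + p(k-12) + p(k-15) - ... (offsets j(3j∓1)/2, signs ++--, p(0)=1, p(<0)=0).
DP table for k = 0..10: p(0)=1, p(1)=1, p(2)=2, p(3)=3, p(4)=5, p(5)=7, p(6)=11, p(7)=15, p(8)=22, p(9)=30, p(10)=42.
Final step: p(11) = p(10) + p(9) - p(6) - p(4)
= 42 + 30 - 11 - 5
= 56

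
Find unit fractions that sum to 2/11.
1/6 + 1/66

Greedy algorithm:
2/11: ceiling(11/2) = 6, use 1/6
1/66: ceiling(66/1) = 66, use 1/66
Result: 2/11 = 1/6 + 1/66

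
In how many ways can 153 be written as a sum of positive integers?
54770336324

p(n) counts ways to write n as a sum of positive integers (order ignored).
Euler's pentagonal recurrence: p(k) = p(k-1) + p(k-2) - p(k-5) - p(k-7) + p(k-12) + p(k-15) - ... (offsets j(3j∓1)/2, signs ++--, p(0)=1, p(<0)=0).
DP table for k = 0..152: p(0)=1, p(1)=1, p(2)=2, p(3)=3, p(4)=5, p(5)=7, p(6)=11, p(7)=15, p(8)=22, p(9)=30, p(10)=42, p(11)=56, p(12)=77, p(13)=101, p(14)=135, p(15)=176, p(16)=231, p(17)=297, p(18)=385, p(19)=490, p(20)=627, p(21)=792, p(22)=1002, p(23)=1255, p(24)=1575, p(25)=1958, p(26)=2436, p(27)=3010, p(28)=3718, p(29)=4565, p(30)=5604, p(31)=6842, p(32)=8349, p(33)=10143, p(34)=12310, p(35)=14883, p(36)=17977, p(37)=21637, p(38)=26015, p(39)=31185, p(40)=37338, p(41)=44583, p(42)=53174, p(43)=63261, p(44)=75175, p(45)=89134, p(46)=105558, p(47)=124754, p(48)=147273, p(49)=173525, p(50)=204226, p(51)=239943, p(52)=281589, p(53)=329931, p(54)=386155, p(55)=451276, p(56)=526823, p(57)=614154, p(58)=715220, p(59)=831820, p(60)=966467, p(61)=1121505, p(62)=1300156, p(63)=1505499, p(64)=1741630, p(65)=2012558, p(66)=2323520, p(67)=2679689, p(68)=3087735, p(69)=3554345, p(70)=4087968, p(71)=4697205, p(72)=5392783, p(73)=6185689, p(74)=7089500, p(75)=8118264, p(76)=9289091, p(77)=10619863, p(78)=12132164, p(79)=13848650, p(80)=15796476, p(81)=18004327, p(82)=20506255, p(83)=23338469, p(84)=26543660, p(85)=30167357, p(86)=34262962, p(87)=38887673, p(88)=44108109, p(89)=49995925, p(90)=56634173, p(91)=64112359, p(92)=72533807, p(93)=82010177, p(94)=92669720, p(95)=104651419, p(96)=118114304, p(97)=133230930, p(98)=150198136, p(99)=169229875, p(100)=190569292, p(101)=214481126, p(102)=241265379, p(103)=271248950, p(104)=304801365, p(105)=342325709, p(106)=384276336, p(107)=431149389, p(108)=483502844, p(109)=541946240, p(110)=607163746, p(111)=679903203, p(112)=761002156, p(113)=851376628, p(114)=952050665, p(115)=1064144451, p(116)=1188908248, p(117)=1327710076, p(118)=1482074143, p(119)=1653668665, p(120)=1844349560, p(121)=2056148051, p(122)=2291320912, p(123)=2552338241, p(124)=2841940500, p(125)=3163127352, p(126)=3519222692, p(127)=3913864295, p(128)=4351078600, p(129)=4835271870, p(130)=5371315400, p(131)=5964539504, p(132)=6620830889, p(133)=7346629512, p(134)=8149040695, p(135)=9035836076, p(136)=10015581680, p(137)=11097645016, p(138)=12292341831, p(139)=13610949895, p(140)=15065878135, p(141)=16670689208, p(142)=18440293320, p(143)=20390982757, p(144)=22540654445, p(145)=24908858009, p(146)=27517052599, p(147)=30388671978, p(148)=33549419497, p(149)=37027355200, p(150)=40853235313, p(151)=45060624582, p(152)=49686288421.
Final step: p(153) = p(152) + p(151) - p(148) - p(146) + p(141) + p(138) - p(131) - p(127) + p(118) + p(113) - p(102) - p(96) + p(83) + p(76) - p(61) - p(53) + p(36) + p(27) - p(8)
= 49686288421 + 45060624582 - 33549419497 - 27517052599 + 16670689208 + 12292341831 - 5964539504 - 3913864295 + 1482074143 + 851376628 - 241265379 - 118114304 + 23338469 + 9289091 - 1121505 - 329931 + 17977 + 3010 - 22
= 54770336324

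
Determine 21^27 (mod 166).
93

Repeated squaring. Binary of 27 = 11011.
21^1 ≡ 21 (mod 166); 21^2 ≡ 109 (mod 166); 21^4 ≡ 95 (mod 166); 21^8 ≡ 61 (mod 166); 21^16 ≡ 69 (mod 166)
21^27 = 21^1 × 21^2 × 21^8 × 21^16 ≡ 93 (mod 166)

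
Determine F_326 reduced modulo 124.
121

Matrix identity: Q^n = [[F_(n+1), F_n], [F_n, F_(n-1)]] with Q = [[1,1],[1,0]].
n = 326 = 101000110₂. Square-and-multiply, entries mod 124:
Q^1 = [[1,1],[1,0]]
Q^2 = (Q^1)² = [[2,1],[1,1]]
Q^5 = (Q^2)²·Q = [[8,5],[5,3]]
Q^10 = (Q^5)² = [[89,55],[55,34]]
Q^20 = (Q^10)² = [[34,69],[69,89]]
Q^40 = (Q^20)² = [[89,55],[55,34]]
Q^81 = (Q^40)²·Q = [[103,34],[34,69]]
Q^163 = (Q^81)²·Q = [[5,109],[109,20]]
Q^326 = (Q^163)² = [[2,121],[121,5]]
F_326 mod 124 = Q^326[0][1] = 121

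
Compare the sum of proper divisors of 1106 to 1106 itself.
deficient

Proper divisors of 1106: sum = 1 + 2 + 7 + 14 + 79 + 158 + 553 = 814
Since 814 < 1106, 1106 is deficient.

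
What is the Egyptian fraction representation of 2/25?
1/13 + 1/325

Greedy algorithm:
2/25: ceiling(25/2) = 13, use 1/13
1/325: ceiling(325/1) = 325, use 1/325
Result: 2/25 = 1/13 + 1/325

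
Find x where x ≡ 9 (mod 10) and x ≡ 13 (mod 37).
309

Using Chinese Remainder Theorem:
M = 10 × 37 = 370
M1 = 37, M2 = 10
y1 = 37^(-1) mod 10 = 3
y2 = 10^(-1) mod 37 = 26
x = (9×37×3 + 13×10×26) mod 370 = 309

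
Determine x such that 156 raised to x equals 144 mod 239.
124

Baby-step giant-step with step n = ⌈√239⌉ = 16.
Baby steps 156^j mod 239 (j:value) for j=0..15: 0:1, 1:156, 2:197, 3:140, 4:91, 5:95, 6:2, 7:73, 8:155, 9:41, 10:182, 11:190, 12:4, 13:146, 14:71, 15:82.
Giant-step multiplier: 156^(-16) ≡ 156^(238-16) = 156^222 ≡ 174 (mod 239).
Giant steps γ_i = 144·174^i mod 239: γ_0=144, γ_1=200, γ_2=145, γ_3=135, γ_4=68, γ_5=121, γ_6=22, γ_7=4 (in table at j=12).
x = i·n + j = 7·16 + 12 = 124.
Check: 156^124 ≡ 144 (mod 239).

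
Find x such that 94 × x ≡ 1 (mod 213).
34

gcd(94, 213) = 1, so the inverse exists.
Extended Euclidean algorithm on (213, 94):
213 = 2 × 94 + 25  ⟹  25 = (1)·213 + (-2)·94
94 = 3 × 25 + 19  ⟹  19 = (-3)·213 + (7)·94
25 = 1 × 19 + 6  ⟹  6 = (4)·213 + (-9)·94
19 = 3 × 6 + 1  ⟹  1 = (-15)·213 + (34)·94
So (34)·94 ≡ 1 (mod 213), i.e. 94^(-1) ≡ 34 (mod 213).
Check: 94 × 34 = 3196 ≡ 1 (mod 213)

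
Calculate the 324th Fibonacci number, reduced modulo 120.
48

Matrix identity: Q^n = [[F_(n+1), F_n], [F_n, F_(n-1)]] with Q = [[1,1],[1,0]].
n = 324 = 101000100₂. Square-and-multiply, entries mod 120:
Q^1 = [[1,1],[1,0]]
Q^2 = (Q^1)² = [[2,1],[1,1]]
Q^5 = (Q^2)²·Q = [[8,5],[5,3]]
Q^10 = (Q^5)² = [[89,55],[55,34]]
Q^20 = (Q^10)² = [[26,45],[45,101]]
Q^40 = (Q^20)² = [[61,75],[75,106]]
Q^81 = (Q^40)²·Q = [[31,106],[106,45]]
Q^162 = (Q^81)² = [[77,16],[16,61]]
Q^324 = (Q^162)² = [[65,48],[48,17]]
F_324 mod 120 = Q^324[0][1] = 48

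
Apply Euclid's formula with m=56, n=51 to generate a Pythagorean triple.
(535, 5712, 5737)

Euclid's formula: a = m² - n², b = 2mn, c = m² + n²
m = 56, n = 51
a = 56² - 51² = 3136 - 2601 = 535
b = 2 × 56 × 51 = 5712
c = 56² + 51² = 3136 + 2601 = 5737
Verification: 535² + 5712² = 286225 + 32626944 = 32913169 = 5737² ✓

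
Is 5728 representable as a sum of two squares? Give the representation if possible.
Not possible

Factorization: 5728 = 2^5 × 179
By Fermat: n is sum of two squares iff every prime p ≡ 3 (mod 4) appears to even power.
Prime(s) ≡ 3 (mod 4) with odd exponent: [(179, 1)]
Therefore 5728 cannot be expressed as a² + b².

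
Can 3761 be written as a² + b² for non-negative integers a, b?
25² + 56² (a=25, b=56)

Factorization: 3761 = 3761
By Fermat: n is sum of two squares iff every prime p ≡ 3 (mod 4) appears to even power.
All primes ≡ 3 (mod 4) appear to even power.
Search a = 0, 1, 2, … for 3761 - a² a perfect square: first hit at a = 25: 3761 - 625 = 3136 = 56².
3761 = 25² + 56² = 625 + 3136 ✓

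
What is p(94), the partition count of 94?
92669720

p(n) counts ways to write n as a sum of positive integers (order ignored).
Euler's pentagonal recurrence: p(k) = p(k-1) + p(k-2) - p(k-5) - p(k-7) + p(k-12) + p(k-15) - ... (offsets j(3j∓1)/2, signs ++--, p(0)=1, p(<0)=0).
DP table for k = 0..93: p(0)=1, p(1)=1, p(2)=2, p(3)=3, p(4)=5, p(5)=7, p(6)=11, p(7)=15, p(8)=22, p(9)=30, p(10)=42, p(11)=56, p(12)=77, p(13)=101, p(14)=135, p(15)=176, p(16)=231, p(17)=297, p(18)=385, p(19)=490, p(20)=627, p(21)=792, p(22)=1002, p(23)=1255, p(24)=1575, p(25)=1958, p(26)=2436, p(27)=3010, p(28)=3718, p(29)=4565, p(30)=5604, p(31)=6842, p(32)=8349, p(33)=10143, p(34)=12310, p(35)=14883, p(36)=17977, p(37)=21637, p(38)=26015, p(39)=31185, p(40)=37338, p(41)=44583, p(42)=53174, p(43)=63261, p(44)=75175, p(45)=89134, p(46)=105558, p(47)=124754, p(48)=147273, p(49)=173525, p(50)=204226, p(51)=239943, p(52)=281589, p(53)=329931, p(54)=386155, p(55)=451276, p(56)=526823, p(57)=614154, p(58)=715220, p(59)=831820, p(60)=966467, p(61)=1121505, p(62)=1300156, p(63)=1505499, p(64)=1741630, p(65)=2012558, p(66)=2323520, p(67)=2679689, p(68)=3087735, p(69)=3554345, p(70)=4087968, p(71)=4697205, p(72)=5392783, p(73)=6185689, p(74)=7089500, p(75)=8118264, p(76)=9289091, p(77)=10619863, p(78)=12132164, p(79)=13848650, p(80)=15796476, p(81)=18004327, p(82)=20506255, p(83)=23338469, p(84)=26543660, p(85)=30167357, p(86)=34262962, p(87)=38887673, p(88)=44108109, p(89)=49995925, p(90)=56634173, p(91)=64112359, p(92)=72533807, p(93)=82010177.
Final step: p(94) = p(93) + p(92) - p(89) - p(87) + p(82) + p(79) - p(72) - p(68) + p(59) + p(54) - p(43) - p(37) + p(24) + p(17) - p(2)
= 82010177 + 72533807 - 49995925 - 38887673 + 20506255 + 13848650 - 5392783 - 3087735 + 831820 + 386155 - 63261 - 21637 + 1575 + 297 - 2
= 92669720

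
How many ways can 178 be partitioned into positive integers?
571701605655

p(n) counts ways to write n as a sum of positive integers (order ignored).
Euler's pentagonal recurrence: p(k) = p(k-1) + p(k-2) - p(k-5) - p(k-7) + p(k-12) + p(k-15) - ... (offsets j(3j∓1)/2, signs ++--, p(0)=1, p(<0)=0).
DP table for k = 0..177: p(0)=1, p(1)=1, p(2)=2, p(3)=3, p(4)=5, p(5)=7, p(6)=11, p(7)=15, p(8)=22, p(9)=30, p(10)=42, p(11)=56, p(12)=77, p(13)=101, p(14)=135, p(15)=176, p(16)=231, p(17)=297, p(18)=385, p(19)=490, p(20)=627, p(21)=792, p(22)=1002, p(23)=1255, p(24)=1575, p(25)=1958, p(26)=2436, p(27)=3010, p(28)=3718, p(29)=4565, p(30)=5604, p(31)=6842, p(32)=8349, p(33)=10143, p(34)=12310, p(35)=14883, p(36)=17977, p(37)=21637, p(38)=26015, p(39)=31185, p(40)=37338, p(41)=44583, p(42)=53174, p(43)=63261, p(44)=75175, p(45)=89134, p(46)=105558, p(47)=124754, p(48)=147273, p(49)=173525, p(50)=204226, p(51)=239943, p(52)=281589, p(53)=329931, p(54)=386155, p(55)=451276, p(56)=526823, p(57)=614154, p(58)=715220, p(59)=831820, p(60)=966467, p(61)=1121505, p(62)=1300156, p(63)=1505499, p(64)=1741630, p(65)=2012558, p(66)=2323520, p(67)=2679689, p(68)=3087735, p(69)=3554345, p(70)=4087968, p(71)=4697205, p(72)=5392783, p(73)=6185689, p(74)=7089500, p(75)=8118264, p(76)=9289091, p(77)=10619863, p(78)=12132164, p(79)=13848650, p(80)=15796476, p(81)=18004327, p(82)=20506255, p(83)=23338469, p(84)=26543660, p(85)=30167357, p(86)=34262962, p(87)=38887673, p(88)=44108109, p(89)=49995925, p(90)=56634173, p(91)=64112359, p(92)=72533807, p(93)=82010177, p(94)=92669720, p(95)=104651419, p(96)=118114304, p(97)=133230930, p(98)=150198136, p(99)=169229875, p(100)=190569292, p(101)=214481126, p(102)=241265379, p(103)=271248950, p(104)=304801365, p(105)=342325709, p(106)=384276336, p(107)=431149389, p(108)=483502844, p(109)=541946240, p(110)=607163746, p(111)=679903203, p(112)=761002156, p(113)=851376628, p(114)=952050665, p(115)=1064144451, p(116)=1188908248, p(117)=1327710076, p(118)=1482074143, p(119)=1653668665, p(120)=1844349560, p(121)=2056148051, p(122)=2291320912, p(123)=2552338241, p(124)=2841940500, p(125)=3163127352, p(126)=3519222692, p(127)=3913864295, p(128)=4351078600, p(129)=4835271870, p(130)=5371315400, p(131)=5964539504, p(132)=6620830889, p(133)=7346629512, p(134)=8149040695, p(135)=9035836076, p(136)=10015581680, p(137)=11097645016, p(138)=12292341831, p(139)=13610949895, p(140)=15065878135, p(141)=16670689208, p(142)=18440293320, p(143)=20390982757, p(144)=22540654445, p(145)=24908858009, p(146)=27517052599, p(147)=30388671978, p(148)=33549419497, p(149)=37027355200, p(150)=40853235313, p(151)=45060624582, p(152)=49686288421, p(153)=54770336324, p(154)=60356673280, p(155)=66493182097, p(156)=73232243759, p(157)=80630964769, p(158)=88751778802, p(159)=97662728555, p(160)=107438159466, p(161)=118159068427, p(162)=129913904637, p(163)=142798995930, p(164)=156919475295, p(165)=172389800255, p(166)=189334822579, p(167)=207890420102, p(168)=228204732751, p(169)=250438925115, p(170)=274768617130, p(171)=301384802048, p(172)=330495499613, p(173)=362326859895, p(174)=397125074750, p(175)=435157697830, p(176)=476715857290, p(177)=522115831195.
Final step: p(178) = p(177) + p(176) - p(173) - p(171) + p(166) + p(163) - p(156) - p(152) + p(143) + p(138) - p(127) - p(121) + p(108) + p(101) - p(86) - p(78) + p(61) + p(52) - p(33) - p(23) + p(2)
= 522115831195 + 476715857290 - 362326859895 - 301384802048 + 189334822579 + 142798995930 - 73232243759 - 49686288421 + 20390982757 + 12292341831 - 3913864295 - 2056148051 + 483502844 + 214481126 - 34262962 - 12132164 + 1121505 + 281589 - 10143 - 1255 + 2
= 571701605655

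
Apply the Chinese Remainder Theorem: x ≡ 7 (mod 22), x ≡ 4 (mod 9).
139

Using Chinese Remainder Theorem:
M = 22 × 9 = 198
M1 = 9, M2 = 22
y1 = 9^(-1) mod 22 = 5
y2 = 22^(-1) mod 9 = 7
x = (7×9×5 + 4×22×7) mod 198 = 139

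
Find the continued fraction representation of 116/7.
[16; 1, 1, 3]

Euclidean algorithm steps:
116 = 16 × 7 + 4
7 = 1 × 4 + 3
4 = 1 × 3 + 1
3 = 3 × 1 + 0
Continued fraction: [16; 1, 1, 3]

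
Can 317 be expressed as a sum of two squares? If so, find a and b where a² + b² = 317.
11² + 14² (a=11, b=14)

Factorization: 317 = 317
By Fermat: n is sum of two squares iff every prime p ≡ 3 (mod 4) appears to even power.
All primes ≡ 3 (mod 4) appear to even power.
Search a = 0, 1, 2, … for 317 - a² a perfect square: first hit at a = 11: 317 - 121 = 196 = 14².
317 = 11² + 14² = 121 + 196 ✓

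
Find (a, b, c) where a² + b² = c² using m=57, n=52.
(545, 5928, 5953)

Euclid's formula: a = m² - n², b = 2mn, c = m² + n²
m = 57, n = 52
a = 57² - 52² = 3249 - 2704 = 545
b = 2 × 57 × 52 = 5928
c = 57² + 52² = 3249 + 2704 = 5953
Verification: 545² + 5928² = 297025 + 35141184 = 35438209 = 5953² ✓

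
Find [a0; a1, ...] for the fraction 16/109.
[0; 6, 1, 4, 3]

Euclidean algorithm steps:
16 = 0 × 109 + 16
109 = 6 × 16 + 13
16 = 1 × 13 + 3
13 = 4 × 3 + 1
3 = 3 × 1 + 0
Continued fraction: [0; 6, 1, 4, 3]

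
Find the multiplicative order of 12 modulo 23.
11

23 is prime, so ord(12) divides φ(23) = 22.
Divisors of 22: 1, 2, 11, 22.
Repeated squaring: 12^1 ≡ 12, 12^2 ≡ 6, 12^4 ≡ 13, 12^8 ≡ 8, 12^16 ≡ 18 (mod 23).
Test 12^d mod 23 for each divisor d in increasing order:
12^1 ≡ 12
12^2 ≡ 6
12^11 = 12^8·12^2·12^1 ≡ 1  ← first divisor giving 1
The order is 11.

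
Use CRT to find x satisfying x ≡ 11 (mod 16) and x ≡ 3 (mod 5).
43

Using Chinese Remainder Theorem:
M = 16 × 5 = 80
M1 = 5, M2 = 16
y1 = 5^(-1) mod 16 = 13
y2 = 16^(-1) mod 5 = 1
x = (11×5×13 + 3×16×1) mod 80 = 43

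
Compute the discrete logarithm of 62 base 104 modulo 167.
78

Baby-step giant-step with step n = ⌈√167⌉ = 13.
Baby steps 104^j mod 167 (j:value) for j=0..12: 0:1, 1:104, 2:128, 3:119, 4:18, 5:35, 6:133, 7:138, 8:157, 9:129, 10:56, 11:146, 12:154.
Giant-step multiplier: 104^(-13) ≡ 104^(166-13) = 104^153 ≡ 73 (mod 167).
Giant steps γ_i = 62·73^i mod 167: γ_0=62, γ_1=17, γ_2=72, γ_3=79, γ_4=89, γ_5=151, γ_6=1 (in table at j=0).
x = i·n + j = 6·13 + 0 = 78.
Check: 104^78 ≡ 62 (mod 167).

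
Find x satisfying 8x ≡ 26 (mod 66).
x ≡ 28 (mod 33)

gcd(8, 66) = 2, which divides 26, so solutions exist.
Divide through by 2: 4x ≡ 13 (mod 33).
Find 4^(-1) mod 33 by the extended Euclidean algorithm:
33 = 8 × 4 + 1  ⟹  1 = (1)·33 + (-8)·4
So (-8)·4 ≡ 1 (mod 33), i.e. 4^(-1) ≡ -8 ≡ 25 (mod 33).
x ≡ 25 × 13 = 325 ≡ 28 (mod 33).
Check: 8 × 28 = 224 ≡ 26 (mod 66).
x ≡ 28 (mod 33), giving 2 solutions mod 66.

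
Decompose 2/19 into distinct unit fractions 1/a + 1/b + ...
1/10 + 1/190

Greedy algorithm:
2/19: ceiling(19/2) = 10, use 1/10
1/190: ceiling(190/1) = 190, use 1/190
Result: 2/19 = 1/10 + 1/190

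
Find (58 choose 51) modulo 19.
0

Using Lucas' theorem:
Write n=58 and k=51 in base 19:
n in base 19: [3, 1]
k in base 19: [2, 13]
C(58,51) mod 19 = ∏ C(n_i, k_i) mod 19
Digit binomials (mod 19): C(3,2) = 3; C(1,13) = 0 (k_i > n_i)
Product: 3 × 0 = 0 ≡ 0 (mod 19)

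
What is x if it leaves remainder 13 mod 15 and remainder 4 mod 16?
148

Using Chinese Remainder Theorem:
M = 15 × 16 = 240
M1 = 16, M2 = 15
y1 = 16^(-1) mod 15 = 1
y2 = 15^(-1) mod 16 = 15
x = (13×16×1 + 4×15×15) mod 240 = 148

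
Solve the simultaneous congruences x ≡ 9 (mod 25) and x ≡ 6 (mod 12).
234

Using Chinese Remainder Theorem:
M = 25 × 12 = 300
M1 = 12, M2 = 25
y1 = 12^(-1) mod 25 = 23
y2 = 25^(-1) mod 12 = 1
x = (9×12×23 + 6×25×1) mod 300 = 234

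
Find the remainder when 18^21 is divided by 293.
131

Repeated squaring. Binary of 21 = 10101.
18^1 ≡ 18 (mod 293); 18^2 ≡ 31 (mod 293); 18^4 ≡ 82 (mod 293); 18^8 ≡ 278 (mod 293); 18^16 ≡ 225 (mod 293)
18^21 = 18^1 × 18^4 × 18^16 ≡ 131 (mod 293)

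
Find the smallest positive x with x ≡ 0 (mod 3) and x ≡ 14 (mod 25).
39

Using Chinese Remainder Theorem:
M = 3 × 25 = 75
M1 = 25, M2 = 3
y1 = 25^(-1) mod 3 = 1
y2 = 3^(-1) mod 25 = 17
x = (0×25×1 + 14×3×17) mod 75 = 39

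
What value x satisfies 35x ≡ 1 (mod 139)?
4

gcd(35, 139) = 1, so the inverse exists.
Extended Euclidean algorithm on (139, 35):
139 = 3 × 35 + 34  ⟹  34 = (1)·139 + (-3)·35
35 = 1 × 34 + 1  ⟹  1 = (-1)·139 + (4)·35
So (4)·35 ≡ 1 (mod 139), i.e. 35^(-1) ≡ 4 (mod 139).
Check: 35 × 4 = 140 ≡ 1 (mod 139)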